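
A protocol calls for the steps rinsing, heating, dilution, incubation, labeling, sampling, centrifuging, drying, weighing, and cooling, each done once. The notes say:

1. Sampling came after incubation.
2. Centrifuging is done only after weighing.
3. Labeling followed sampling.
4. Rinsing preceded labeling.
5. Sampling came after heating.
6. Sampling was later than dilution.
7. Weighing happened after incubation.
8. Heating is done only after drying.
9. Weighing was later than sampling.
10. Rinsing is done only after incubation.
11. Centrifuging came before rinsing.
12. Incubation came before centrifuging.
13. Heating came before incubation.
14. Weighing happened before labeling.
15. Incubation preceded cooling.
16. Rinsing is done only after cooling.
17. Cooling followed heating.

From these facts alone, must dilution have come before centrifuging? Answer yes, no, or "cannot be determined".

Chain the constraints: dilution → sampling → weighing → centrifuging. Each link is directly stated, so dilution comes before centrifuging.

yes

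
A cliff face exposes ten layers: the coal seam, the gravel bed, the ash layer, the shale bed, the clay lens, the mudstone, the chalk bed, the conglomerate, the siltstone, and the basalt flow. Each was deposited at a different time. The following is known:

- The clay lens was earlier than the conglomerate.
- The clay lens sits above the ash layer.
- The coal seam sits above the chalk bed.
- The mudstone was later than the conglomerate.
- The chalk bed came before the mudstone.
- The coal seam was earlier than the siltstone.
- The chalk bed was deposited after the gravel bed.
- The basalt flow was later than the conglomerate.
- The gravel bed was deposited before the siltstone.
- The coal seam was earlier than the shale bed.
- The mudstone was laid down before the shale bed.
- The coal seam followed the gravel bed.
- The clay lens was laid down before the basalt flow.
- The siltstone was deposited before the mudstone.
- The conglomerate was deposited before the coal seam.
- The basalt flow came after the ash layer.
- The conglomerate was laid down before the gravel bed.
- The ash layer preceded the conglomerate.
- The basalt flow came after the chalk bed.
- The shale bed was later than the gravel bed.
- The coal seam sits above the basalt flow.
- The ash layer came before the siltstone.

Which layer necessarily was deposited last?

the shale bed

Every other layer has a chain of constraints placing it before the shale bed, so the shale bed is last.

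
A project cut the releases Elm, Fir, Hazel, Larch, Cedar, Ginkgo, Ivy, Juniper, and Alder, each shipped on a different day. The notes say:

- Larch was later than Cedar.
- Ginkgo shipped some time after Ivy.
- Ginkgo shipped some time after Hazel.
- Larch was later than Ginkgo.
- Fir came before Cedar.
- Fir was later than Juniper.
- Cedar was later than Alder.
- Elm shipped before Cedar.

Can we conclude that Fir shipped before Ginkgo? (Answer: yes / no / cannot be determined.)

No chain of stated constraints runs from Fir to Ginkgo, and none runs from Ginkgo to Fir either.
So the relative order of Fir and Ginkgo is not fixed by the given facts.

cannot be determined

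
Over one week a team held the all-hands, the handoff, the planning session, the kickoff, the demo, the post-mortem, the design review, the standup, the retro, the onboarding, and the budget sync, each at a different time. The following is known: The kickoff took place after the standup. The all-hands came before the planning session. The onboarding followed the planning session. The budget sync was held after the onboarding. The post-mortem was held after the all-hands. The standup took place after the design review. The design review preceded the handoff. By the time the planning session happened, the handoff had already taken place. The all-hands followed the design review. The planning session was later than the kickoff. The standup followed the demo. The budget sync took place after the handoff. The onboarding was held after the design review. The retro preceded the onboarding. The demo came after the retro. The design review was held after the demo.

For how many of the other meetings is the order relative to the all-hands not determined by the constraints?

3

Forced before the all-hands: the demo, the design review, and the retro; forced after the all-hands: the budget sync, the onboarding, the planning session, and the post-mortem.
That leaves the handoff, the kickoff, and the standup with no forced order relative to the all-hands — 3.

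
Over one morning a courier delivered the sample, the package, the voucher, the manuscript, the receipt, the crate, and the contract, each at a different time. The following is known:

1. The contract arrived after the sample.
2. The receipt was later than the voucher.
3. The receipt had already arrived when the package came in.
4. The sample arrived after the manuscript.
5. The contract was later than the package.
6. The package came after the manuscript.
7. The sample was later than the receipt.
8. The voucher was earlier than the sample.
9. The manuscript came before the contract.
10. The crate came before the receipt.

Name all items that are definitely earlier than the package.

Directly stated before the package: the manuscript and the receipt.
The crate reaches the package via the crate → the receipt → the package.
The voucher reaches the package via the voucher → the receipt → the package.
No chain forces the sample (or any of the others) ahead of the package.

the crate, the manuscript, the receipt, the voucher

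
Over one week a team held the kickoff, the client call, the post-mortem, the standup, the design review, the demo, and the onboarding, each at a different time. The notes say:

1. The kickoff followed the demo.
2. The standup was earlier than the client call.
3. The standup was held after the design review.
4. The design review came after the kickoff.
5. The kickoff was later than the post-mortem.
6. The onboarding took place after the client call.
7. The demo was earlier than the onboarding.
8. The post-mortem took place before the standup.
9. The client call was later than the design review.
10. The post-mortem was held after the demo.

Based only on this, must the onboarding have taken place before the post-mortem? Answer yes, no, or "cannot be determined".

Tracing the constraints gives the post-mortem → the standup → the client call → the onboarding, so the post-mortem must come before the onboarding.
That means the onboarding cannot be before the post-mortem.

no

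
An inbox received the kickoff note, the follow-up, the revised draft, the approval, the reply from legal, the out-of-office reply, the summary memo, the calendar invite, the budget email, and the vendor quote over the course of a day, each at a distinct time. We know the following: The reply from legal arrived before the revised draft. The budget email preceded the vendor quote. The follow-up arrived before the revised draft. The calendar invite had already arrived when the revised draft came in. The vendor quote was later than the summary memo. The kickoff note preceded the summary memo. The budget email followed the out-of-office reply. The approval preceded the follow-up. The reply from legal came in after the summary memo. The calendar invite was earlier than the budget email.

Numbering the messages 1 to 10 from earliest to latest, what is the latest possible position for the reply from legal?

9

The reply from legal must come before the revised draft — 1 message forced after it.
Everything else can be placed before the reply from legal in some valid order, so the reply from legal can sit as late as position 10 − 1 = 9.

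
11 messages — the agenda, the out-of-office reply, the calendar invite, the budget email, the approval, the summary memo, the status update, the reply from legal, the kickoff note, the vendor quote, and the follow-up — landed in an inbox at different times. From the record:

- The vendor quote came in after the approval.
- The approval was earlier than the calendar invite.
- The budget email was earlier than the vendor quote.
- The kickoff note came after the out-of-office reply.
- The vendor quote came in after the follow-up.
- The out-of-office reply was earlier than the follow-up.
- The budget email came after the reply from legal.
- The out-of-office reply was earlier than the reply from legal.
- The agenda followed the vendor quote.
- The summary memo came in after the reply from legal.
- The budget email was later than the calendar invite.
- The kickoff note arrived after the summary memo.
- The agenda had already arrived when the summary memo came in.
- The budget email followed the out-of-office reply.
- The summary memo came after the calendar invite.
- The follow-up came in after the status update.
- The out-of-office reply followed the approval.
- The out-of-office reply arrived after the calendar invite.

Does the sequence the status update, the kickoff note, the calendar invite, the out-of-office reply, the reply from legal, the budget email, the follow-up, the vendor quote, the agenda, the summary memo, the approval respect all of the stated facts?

no

The constraints require the approval before the vendor quote, but in the proposed sequence the vendor quote appears ahead of the approval. That one violation is enough.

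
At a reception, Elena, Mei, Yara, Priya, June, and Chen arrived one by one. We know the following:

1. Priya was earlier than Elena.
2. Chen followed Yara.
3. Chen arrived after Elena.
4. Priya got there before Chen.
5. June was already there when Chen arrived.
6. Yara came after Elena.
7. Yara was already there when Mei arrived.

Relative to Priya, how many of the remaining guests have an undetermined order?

Forced after Priya: Chen, Elena, Mei, and Yara.
That leaves June with no forced order relative to Priya — 1.

1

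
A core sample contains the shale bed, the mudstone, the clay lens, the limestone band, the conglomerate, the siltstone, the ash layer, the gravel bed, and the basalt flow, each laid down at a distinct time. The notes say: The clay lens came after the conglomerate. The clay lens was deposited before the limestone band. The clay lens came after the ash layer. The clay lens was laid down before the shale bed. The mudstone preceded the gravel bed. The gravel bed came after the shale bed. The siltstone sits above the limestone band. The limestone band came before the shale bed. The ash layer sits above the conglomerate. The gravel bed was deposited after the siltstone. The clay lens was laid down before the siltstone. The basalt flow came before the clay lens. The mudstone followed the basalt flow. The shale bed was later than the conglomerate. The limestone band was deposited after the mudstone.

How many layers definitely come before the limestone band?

5

Directly stated before the limestone band: the clay lens and the mudstone.
The ash layer reaches the limestone band via the ash layer → the clay lens → the limestone band.
The basalt flow reaches the limestone band via the basalt flow → the mudstone → the limestone band.
The conglomerate reaches the limestone band via the conglomerate → the clay lens → the limestone band.
That's the ash layer, the basalt flow, the clay lens, the conglomerate, and the mudstone — 5 in all.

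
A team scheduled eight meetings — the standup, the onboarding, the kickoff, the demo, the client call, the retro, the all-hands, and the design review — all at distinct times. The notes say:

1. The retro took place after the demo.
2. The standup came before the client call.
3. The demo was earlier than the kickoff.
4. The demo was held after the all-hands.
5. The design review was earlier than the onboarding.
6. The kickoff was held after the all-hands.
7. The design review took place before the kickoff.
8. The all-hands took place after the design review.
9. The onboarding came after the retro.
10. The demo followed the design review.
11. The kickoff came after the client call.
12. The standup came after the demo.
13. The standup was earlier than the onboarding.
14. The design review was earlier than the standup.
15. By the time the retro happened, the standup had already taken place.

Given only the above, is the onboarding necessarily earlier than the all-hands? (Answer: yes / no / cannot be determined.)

no

Tracing the constraints gives the all-hands → the demo → the standup → the onboarding, so the all-hands must come before the onboarding.
That means the onboarding cannot be before the all-hands.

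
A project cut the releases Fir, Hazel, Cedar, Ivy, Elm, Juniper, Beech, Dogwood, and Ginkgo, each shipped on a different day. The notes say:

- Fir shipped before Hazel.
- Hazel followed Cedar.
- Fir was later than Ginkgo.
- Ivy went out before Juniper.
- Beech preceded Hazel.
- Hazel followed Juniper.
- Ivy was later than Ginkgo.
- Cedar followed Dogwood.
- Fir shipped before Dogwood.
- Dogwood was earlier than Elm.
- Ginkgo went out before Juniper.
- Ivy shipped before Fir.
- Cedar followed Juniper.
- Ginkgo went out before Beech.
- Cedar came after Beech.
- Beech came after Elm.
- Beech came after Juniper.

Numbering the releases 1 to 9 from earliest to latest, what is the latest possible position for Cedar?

8

Cedar must come before Hazel — 1 release forced after it.
Everything else can be placed before Cedar in some valid order, so Cedar can sit as late as position 9 − 1 = 8.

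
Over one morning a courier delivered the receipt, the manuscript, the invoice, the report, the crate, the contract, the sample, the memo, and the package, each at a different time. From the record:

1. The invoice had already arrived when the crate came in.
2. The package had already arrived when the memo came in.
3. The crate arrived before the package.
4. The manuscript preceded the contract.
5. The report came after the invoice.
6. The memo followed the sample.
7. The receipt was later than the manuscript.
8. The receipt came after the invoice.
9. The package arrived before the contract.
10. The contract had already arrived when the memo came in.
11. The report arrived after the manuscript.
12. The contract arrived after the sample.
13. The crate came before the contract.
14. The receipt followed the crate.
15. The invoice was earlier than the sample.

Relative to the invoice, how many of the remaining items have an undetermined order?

Forced after the invoice: the contract, the crate, the memo, the package, the receipt, the report, and the sample.
That leaves the manuscript with no forced order relative to the invoice — 1.

1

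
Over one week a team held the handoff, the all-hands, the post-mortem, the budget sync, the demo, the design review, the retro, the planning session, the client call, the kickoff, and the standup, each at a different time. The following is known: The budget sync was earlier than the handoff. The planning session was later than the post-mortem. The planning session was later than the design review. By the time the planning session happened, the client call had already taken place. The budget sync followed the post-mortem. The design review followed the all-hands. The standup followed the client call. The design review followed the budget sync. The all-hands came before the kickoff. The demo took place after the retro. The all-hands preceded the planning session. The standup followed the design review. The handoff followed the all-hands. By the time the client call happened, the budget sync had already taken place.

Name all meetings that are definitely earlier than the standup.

the all-hands, the budget sync, the client call, the design review, the post-mortem

Directly stated before the standup: the client call and the design review.
The all-hands reaches the standup via the all-hands → the design review → the standup.
The budget sync reaches the standup via the budget sync → the design review → the standup.
The post-mortem reaches the standup via the post-mortem → the budget sync → the design review → the standup.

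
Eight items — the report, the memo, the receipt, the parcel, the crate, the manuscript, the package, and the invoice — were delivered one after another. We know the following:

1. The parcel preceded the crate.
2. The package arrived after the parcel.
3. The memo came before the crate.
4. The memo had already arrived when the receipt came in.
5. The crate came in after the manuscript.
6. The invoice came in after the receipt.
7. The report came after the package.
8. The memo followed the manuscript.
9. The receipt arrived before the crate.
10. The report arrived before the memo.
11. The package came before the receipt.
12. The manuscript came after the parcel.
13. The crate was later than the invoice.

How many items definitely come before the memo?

4

Directly stated before the memo: the manuscript and the report.
The package reaches the memo via the package → the report → the memo.
The parcel reaches the memo via the parcel → the manuscript → the memo.
That's the manuscript, the package, the parcel, and the report — 4 in all.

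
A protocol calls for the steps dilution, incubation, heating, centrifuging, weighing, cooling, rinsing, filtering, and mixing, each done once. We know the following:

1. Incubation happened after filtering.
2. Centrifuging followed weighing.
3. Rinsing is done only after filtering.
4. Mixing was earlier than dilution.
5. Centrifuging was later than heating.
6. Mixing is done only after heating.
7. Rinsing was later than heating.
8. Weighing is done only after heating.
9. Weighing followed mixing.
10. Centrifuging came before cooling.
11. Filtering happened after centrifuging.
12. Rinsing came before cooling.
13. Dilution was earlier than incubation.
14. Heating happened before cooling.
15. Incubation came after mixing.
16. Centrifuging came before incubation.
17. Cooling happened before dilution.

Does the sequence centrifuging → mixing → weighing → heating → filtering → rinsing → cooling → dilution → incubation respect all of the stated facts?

The constraints require heating before mixing, but in the proposed sequence mixing appears ahead of heating. That one violation is enough.

no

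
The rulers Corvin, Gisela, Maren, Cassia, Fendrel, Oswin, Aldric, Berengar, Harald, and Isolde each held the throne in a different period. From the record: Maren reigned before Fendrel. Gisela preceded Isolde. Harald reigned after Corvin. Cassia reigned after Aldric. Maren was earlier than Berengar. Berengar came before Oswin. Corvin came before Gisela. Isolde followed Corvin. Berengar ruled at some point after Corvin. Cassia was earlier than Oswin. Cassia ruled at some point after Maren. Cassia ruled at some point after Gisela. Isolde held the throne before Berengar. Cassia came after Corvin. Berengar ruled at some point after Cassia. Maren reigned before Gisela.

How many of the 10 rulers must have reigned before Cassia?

Directly stated before Cassia: Aldric, Corvin, Gisela, and Maren.
No chain forces Berengar (or any of the others) ahead of Cassia.
That's Aldric, Corvin, Gisela, and Maren — 4 in all.

4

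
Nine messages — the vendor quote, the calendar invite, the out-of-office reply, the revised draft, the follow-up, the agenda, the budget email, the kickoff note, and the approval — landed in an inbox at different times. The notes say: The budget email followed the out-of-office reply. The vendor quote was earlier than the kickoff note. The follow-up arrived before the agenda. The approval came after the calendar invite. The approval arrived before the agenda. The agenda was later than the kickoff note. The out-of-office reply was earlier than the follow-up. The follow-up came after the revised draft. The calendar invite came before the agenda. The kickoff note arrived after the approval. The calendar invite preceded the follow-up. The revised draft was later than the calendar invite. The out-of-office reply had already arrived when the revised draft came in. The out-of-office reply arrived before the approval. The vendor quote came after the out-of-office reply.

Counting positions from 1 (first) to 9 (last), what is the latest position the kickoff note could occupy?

8

The kickoff note must come before the agenda — 1 message forced after it.
Everything else can be placed before the kickoff note in some valid order, so the kickoff note can sit as late as position 9 − 1 = 8.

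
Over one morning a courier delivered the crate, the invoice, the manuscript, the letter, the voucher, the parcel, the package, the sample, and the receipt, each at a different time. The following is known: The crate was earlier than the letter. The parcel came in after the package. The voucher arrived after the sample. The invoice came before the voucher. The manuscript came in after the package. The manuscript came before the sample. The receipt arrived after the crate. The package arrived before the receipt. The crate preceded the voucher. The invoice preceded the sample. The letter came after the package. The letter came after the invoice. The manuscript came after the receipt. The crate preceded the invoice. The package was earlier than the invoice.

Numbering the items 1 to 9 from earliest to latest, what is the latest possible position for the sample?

The sample must come before the voucher — 1 item forced after it.
Everything else can be placed before the sample in some valid order, so the sample can sit as late as position 9 − 1 = 8.

8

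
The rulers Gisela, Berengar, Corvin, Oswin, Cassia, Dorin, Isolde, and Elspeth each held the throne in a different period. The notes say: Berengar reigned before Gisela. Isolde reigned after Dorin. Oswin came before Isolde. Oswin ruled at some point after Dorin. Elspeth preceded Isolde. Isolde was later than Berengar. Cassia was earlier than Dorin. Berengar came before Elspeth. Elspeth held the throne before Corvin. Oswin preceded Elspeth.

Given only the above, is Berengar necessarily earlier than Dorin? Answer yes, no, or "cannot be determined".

No chain of stated constraints runs from Berengar to Dorin, and none runs from Dorin to Berengar either.
So the relative order of Berengar and Dorin is not fixed by the given facts.

cannot be determined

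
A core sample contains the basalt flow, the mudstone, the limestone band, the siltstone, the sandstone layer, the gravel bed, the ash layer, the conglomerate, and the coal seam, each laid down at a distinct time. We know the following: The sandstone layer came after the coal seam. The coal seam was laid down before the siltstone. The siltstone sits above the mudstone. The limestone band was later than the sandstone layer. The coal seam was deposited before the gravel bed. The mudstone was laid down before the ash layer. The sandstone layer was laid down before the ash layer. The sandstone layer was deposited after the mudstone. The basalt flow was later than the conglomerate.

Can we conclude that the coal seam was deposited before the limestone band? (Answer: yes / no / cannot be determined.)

Chain the constraints: the coal seam → the sandstone layer → the limestone band. Each link is directly stated, so the coal seam comes before the limestone band.

yes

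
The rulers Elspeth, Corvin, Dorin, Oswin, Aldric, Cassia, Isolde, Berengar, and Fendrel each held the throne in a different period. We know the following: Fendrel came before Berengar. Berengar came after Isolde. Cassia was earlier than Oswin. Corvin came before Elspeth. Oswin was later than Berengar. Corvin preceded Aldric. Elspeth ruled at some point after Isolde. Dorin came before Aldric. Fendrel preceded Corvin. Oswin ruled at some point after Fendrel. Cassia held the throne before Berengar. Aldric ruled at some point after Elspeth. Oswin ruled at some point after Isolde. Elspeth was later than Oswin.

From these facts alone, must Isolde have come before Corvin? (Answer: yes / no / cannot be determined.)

cannot be determined

No chain of stated constraints runs from Isolde to Corvin, and none runs from Corvin to Isolde either.
So the relative order of Isolde and Corvin is not fixed by the given facts.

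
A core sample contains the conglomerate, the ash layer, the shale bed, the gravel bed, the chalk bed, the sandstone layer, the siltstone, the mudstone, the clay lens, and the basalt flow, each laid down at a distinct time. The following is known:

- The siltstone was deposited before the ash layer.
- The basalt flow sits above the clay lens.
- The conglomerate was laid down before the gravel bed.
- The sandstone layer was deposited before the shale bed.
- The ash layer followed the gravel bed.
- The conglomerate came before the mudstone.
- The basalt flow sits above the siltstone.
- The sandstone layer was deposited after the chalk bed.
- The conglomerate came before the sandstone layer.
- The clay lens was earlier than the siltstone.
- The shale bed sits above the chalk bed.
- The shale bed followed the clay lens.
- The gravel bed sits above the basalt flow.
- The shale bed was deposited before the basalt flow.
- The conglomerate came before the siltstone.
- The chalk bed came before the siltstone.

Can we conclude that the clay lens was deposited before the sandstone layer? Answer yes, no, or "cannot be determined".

No chain of stated constraints runs from the clay lens to the sandstone layer, and none runs from the sandstone layer to the clay lens either.
So the relative order of the clay lens and the sandstone layer is not fixed by the given facts.

cannot be determined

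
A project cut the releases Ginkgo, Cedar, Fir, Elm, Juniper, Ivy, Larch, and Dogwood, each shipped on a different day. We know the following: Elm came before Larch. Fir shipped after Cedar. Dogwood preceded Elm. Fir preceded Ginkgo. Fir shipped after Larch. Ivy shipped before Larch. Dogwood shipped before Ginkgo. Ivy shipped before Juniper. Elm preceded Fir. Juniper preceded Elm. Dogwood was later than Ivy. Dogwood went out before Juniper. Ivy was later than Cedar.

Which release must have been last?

Every other release has a chain of constraints placing it before Ginkgo, so Ginkgo is last.

Ginkgo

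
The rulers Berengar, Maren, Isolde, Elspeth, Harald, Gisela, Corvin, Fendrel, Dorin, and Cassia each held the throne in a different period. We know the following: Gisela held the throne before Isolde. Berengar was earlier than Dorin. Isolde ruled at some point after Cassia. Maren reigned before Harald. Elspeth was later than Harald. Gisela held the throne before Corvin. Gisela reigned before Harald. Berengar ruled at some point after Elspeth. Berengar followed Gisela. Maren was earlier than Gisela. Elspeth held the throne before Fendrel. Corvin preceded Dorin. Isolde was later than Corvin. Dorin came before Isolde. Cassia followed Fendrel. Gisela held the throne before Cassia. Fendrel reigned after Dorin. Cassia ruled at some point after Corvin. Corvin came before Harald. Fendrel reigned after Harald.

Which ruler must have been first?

Maren has a chain of constraints placing them before every other ruler, so Maren must be first.

Maren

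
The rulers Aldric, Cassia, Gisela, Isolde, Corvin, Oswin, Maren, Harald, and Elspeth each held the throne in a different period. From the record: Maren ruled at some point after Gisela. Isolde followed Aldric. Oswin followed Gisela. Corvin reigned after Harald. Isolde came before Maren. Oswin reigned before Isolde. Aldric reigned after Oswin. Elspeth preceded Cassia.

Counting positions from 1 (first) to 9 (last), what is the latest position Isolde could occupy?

8

Isolde must come before Maren — 1 ruler forced after them.
Everything else can be placed before Isolde in some valid order, so Isolde can sit as late as position 9 − 1 = 8.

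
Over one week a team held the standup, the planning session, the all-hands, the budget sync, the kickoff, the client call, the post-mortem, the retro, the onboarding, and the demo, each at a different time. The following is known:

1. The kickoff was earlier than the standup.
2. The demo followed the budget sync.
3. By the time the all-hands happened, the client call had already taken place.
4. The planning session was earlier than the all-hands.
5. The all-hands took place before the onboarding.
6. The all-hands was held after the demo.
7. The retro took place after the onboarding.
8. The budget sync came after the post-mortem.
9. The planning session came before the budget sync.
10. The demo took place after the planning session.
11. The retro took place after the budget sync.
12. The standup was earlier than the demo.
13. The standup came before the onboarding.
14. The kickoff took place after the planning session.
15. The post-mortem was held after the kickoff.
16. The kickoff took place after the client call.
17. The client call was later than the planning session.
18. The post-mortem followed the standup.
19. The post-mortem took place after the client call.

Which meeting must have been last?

the retro

Every other meeting has a chain of constraints placing it before the retro, so the retro is last.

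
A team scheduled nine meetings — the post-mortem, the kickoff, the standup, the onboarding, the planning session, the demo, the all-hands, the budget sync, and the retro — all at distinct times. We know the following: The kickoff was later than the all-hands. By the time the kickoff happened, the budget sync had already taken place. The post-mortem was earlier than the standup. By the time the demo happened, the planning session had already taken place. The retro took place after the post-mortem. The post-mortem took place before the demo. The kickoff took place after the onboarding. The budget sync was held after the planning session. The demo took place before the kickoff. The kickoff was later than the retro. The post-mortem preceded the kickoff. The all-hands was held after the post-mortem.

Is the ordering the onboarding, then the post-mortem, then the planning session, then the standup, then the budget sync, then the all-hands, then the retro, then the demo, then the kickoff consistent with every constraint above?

Check each stated constraint against the proposed order — e.g. the post-mortem is ahead of the kickoff; the onboarding is ahead of the kickoff. Every pair is in the required order; nothing is violated.

yes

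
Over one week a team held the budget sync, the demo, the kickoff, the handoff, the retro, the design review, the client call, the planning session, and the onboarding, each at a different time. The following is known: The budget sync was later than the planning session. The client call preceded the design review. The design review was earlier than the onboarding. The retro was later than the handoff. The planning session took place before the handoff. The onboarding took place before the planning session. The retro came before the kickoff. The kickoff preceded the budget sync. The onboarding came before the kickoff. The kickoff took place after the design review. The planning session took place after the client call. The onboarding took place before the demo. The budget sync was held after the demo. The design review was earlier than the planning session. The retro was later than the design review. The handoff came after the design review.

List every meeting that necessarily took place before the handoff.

Directly stated before the handoff: the design review and the planning session.
The client call reaches the handoff via the client call → the planning session → the handoff.
The onboarding reaches the handoff via the onboarding → the planning session → the handoff.
No chain forces the kickoff (or any of the others) ahead of the handoff.

the client call, the design review, the onboarding, the planning session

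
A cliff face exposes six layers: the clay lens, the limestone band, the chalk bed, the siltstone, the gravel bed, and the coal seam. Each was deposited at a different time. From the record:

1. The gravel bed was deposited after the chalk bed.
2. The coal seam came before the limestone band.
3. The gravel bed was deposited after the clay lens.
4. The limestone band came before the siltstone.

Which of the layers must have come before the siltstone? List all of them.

Directly stated before the siltstone: the limestone band.
The coal seam reaches the siltstone via the coal seam → the limestone band → the siltstone.
No chain forces the clay lens (or any of the others) ahead of the siltstone.

the coal seam, the limestone band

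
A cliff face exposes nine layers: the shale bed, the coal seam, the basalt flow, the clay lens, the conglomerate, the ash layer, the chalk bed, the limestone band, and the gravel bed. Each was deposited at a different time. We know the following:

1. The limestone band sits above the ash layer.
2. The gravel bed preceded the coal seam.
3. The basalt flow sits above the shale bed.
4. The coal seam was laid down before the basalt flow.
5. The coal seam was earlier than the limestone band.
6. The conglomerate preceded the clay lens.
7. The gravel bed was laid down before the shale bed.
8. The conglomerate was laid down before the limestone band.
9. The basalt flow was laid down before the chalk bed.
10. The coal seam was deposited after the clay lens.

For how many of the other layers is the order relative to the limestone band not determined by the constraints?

3

Forced before the limestone band: the ash layer, the clay lens, the coal seam, the conglomerate, and the gravel bed.
That leaves the basalt flow, the chalk bed, and the shale bed with no forced order relative to the limestone band — 3.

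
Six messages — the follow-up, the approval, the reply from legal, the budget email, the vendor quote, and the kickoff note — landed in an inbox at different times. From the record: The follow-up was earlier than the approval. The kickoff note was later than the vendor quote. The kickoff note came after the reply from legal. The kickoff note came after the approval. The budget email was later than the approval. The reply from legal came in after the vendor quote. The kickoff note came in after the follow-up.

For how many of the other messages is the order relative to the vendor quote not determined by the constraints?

3

Forced after the vendor quote: the kickoff note and the reply from legal.
That leaves the approval, the budget email, and the follow-up with no forced order relative to the vendor quote — 3.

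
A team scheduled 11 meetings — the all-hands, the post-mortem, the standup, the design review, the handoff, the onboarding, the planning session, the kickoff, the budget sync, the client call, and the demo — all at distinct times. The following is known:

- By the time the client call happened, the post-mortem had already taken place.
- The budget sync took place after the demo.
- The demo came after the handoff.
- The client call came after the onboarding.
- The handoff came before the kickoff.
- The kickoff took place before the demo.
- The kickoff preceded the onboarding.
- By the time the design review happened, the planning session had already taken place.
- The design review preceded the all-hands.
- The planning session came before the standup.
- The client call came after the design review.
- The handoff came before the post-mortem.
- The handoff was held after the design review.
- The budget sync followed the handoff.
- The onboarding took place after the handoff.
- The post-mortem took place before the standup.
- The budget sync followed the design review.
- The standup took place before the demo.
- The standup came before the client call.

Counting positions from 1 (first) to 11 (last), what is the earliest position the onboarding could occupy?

5

The design review, the handoff, the kickoff, and the planning session must all come before the onboarding — 4 forced predecessors.
Nothing else is forced ahead of the onboarding, so its earliest slot is position 4 + 1 = 5.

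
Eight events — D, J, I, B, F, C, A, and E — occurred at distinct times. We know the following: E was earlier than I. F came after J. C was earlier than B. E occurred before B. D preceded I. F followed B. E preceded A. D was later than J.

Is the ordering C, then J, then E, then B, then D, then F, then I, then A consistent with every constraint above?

Check each stated constraint against the proposed order — e.g. J is ahead of F; E is ahead of A. Every pair is in the required order; nothing is violated.

yes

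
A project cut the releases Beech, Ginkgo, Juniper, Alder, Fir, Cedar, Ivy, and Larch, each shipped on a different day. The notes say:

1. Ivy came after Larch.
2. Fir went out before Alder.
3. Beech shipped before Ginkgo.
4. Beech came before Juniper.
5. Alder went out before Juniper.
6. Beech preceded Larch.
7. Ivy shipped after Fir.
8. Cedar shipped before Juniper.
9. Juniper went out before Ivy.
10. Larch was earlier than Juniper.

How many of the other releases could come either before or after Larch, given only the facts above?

Forced before Larch: Beech; forced after Larch: Ivy and Juniper.
That leaves Alder, Cedar, Fir, and Ginkgo with no forced order relative to Larch — 4.

4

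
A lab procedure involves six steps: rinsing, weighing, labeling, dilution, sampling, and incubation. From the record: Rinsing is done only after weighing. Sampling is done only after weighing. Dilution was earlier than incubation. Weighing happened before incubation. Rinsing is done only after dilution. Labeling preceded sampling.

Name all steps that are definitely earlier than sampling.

Directly stated before sampling: labeling and weighing.

labeling, weighing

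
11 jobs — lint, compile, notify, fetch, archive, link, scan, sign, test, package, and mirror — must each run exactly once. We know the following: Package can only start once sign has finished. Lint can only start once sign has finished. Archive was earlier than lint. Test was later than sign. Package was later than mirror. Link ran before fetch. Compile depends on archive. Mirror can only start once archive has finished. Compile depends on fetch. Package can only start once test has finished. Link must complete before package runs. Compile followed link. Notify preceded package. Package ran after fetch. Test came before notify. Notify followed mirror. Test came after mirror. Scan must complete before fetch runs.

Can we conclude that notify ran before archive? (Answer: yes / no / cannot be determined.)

no

Tracing the constraints gives archive → mirror → notify, so archive must come before notify.
That means notify cannot be before archive.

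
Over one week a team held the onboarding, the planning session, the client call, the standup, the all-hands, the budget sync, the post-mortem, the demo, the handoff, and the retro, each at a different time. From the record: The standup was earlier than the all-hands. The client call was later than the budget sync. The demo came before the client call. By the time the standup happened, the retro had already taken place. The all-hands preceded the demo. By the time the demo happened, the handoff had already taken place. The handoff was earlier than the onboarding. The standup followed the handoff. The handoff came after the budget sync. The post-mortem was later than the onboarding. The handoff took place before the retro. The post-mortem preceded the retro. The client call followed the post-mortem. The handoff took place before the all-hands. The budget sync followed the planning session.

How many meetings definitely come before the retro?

Directly stated before the retro: the handoff and the post-mortem.
The budget sync reaches the retro via the budget sync → the handoff → the retro.
The onboarding reaches the retro via the onboarding → the post-mortem → the retro.
The planning session reaches the retro via the planning session → the budget sync → the handoff → the retro.
That's the budget sync, the handoff, the onboarding, the planning session, and the post-mortem — 5 in all.

5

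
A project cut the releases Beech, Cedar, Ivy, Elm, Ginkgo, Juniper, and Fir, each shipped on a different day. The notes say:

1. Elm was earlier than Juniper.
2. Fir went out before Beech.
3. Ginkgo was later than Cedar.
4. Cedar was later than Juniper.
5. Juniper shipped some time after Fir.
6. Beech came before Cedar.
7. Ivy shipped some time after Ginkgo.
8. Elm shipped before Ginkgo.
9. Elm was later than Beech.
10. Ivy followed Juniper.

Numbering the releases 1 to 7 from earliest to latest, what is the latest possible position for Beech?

Beech must come before Cedar, Elm, Ginkgo, Ivy, and Juniper — 5 releases forced after it.
Everything else can be placed before Beech in some valid order, so Beech can sit as late as position 7 − 5 = 2.

2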